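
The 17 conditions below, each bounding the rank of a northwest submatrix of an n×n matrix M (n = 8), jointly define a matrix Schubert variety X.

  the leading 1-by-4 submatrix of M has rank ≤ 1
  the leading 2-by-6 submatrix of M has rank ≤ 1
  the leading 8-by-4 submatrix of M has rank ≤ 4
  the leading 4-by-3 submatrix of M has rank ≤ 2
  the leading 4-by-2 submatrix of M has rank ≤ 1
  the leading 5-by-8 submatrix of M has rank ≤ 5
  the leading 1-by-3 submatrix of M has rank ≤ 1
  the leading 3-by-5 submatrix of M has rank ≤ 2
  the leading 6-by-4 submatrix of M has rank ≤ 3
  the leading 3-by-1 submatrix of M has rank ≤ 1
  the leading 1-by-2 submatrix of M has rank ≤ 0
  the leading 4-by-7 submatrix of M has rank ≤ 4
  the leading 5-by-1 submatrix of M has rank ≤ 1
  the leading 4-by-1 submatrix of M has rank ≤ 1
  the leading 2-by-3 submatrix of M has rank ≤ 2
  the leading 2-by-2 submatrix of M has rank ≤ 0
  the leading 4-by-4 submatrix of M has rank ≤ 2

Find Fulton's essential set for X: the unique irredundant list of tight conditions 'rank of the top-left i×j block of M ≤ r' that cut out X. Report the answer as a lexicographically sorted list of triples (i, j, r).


Reconstructing r_w from the 17 given conditions:

  R[1]: 0, 0, 1, 1, 1, 1, 1, 1
  R[2]: 0, 0, 1, 1, 1, 1, 2, 2
  R[3]: 1, 1, 2, 2, 2, 2, 3, 3
  R[4]: 1, 1, 2, 2, 3, 3, 4, 4
  R[5]: 1, 2, 3, 3, 4, 4, 5, 5
  R[6]: 1, 2, 3, 3, 4, 5, 6, 6
  R[7]: 1, 2, 3, 4, 5, 6, 7, 7
  R[8]: 1, 2, 3, 4, 5, 6, 7, 8

the unique w with this rank table is (3, 7, 1, 5, 2, 6, 4, 8).

|D(w)|=10, |Ess(w)|=5:

[(2, 2, 0), (2, 6, 1), (4, 2, 1), (4, 4, 2), (6, 4, 3)]


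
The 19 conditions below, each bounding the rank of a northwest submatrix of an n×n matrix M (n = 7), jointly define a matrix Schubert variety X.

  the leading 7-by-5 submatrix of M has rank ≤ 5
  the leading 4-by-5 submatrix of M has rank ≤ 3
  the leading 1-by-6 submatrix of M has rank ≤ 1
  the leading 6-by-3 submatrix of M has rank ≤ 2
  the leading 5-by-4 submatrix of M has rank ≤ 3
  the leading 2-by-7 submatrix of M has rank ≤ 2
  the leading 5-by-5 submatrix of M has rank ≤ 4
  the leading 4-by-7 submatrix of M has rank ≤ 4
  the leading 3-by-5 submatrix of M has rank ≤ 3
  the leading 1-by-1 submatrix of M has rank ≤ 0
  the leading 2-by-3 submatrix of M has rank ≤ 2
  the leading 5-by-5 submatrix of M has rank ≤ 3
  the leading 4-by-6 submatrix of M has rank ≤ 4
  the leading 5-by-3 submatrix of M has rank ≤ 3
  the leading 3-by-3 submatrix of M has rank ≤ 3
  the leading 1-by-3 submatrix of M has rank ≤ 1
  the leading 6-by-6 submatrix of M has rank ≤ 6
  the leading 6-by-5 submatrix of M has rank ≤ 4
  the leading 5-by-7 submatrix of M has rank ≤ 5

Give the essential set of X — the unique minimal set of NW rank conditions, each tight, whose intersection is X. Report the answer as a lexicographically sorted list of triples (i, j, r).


Reconstructing r_w from the 19 given conditions:

  R[1]: 0  1  1  1  1  1  1
  R[2]: 1  2  2  2  2  2  2
  R[3]: 1  2  2  3  3  3  3
  R[4]: 1  2  2  3  3  4  4
  R[5]: 1  2  2  3  3  4  5
  R[6]: 1  2  2  3  4  5  6
  R[7]: 1  2  3  4  5  6  7

reading off 1-entries of Δ²R: w = (2, 1, 4, 6, 7, 5, 3).

ℓ(w)=7; the 3 essential cells (i,j,r):

[(1, 1, 0), (5, 5, 3), (6, 3, 2)]


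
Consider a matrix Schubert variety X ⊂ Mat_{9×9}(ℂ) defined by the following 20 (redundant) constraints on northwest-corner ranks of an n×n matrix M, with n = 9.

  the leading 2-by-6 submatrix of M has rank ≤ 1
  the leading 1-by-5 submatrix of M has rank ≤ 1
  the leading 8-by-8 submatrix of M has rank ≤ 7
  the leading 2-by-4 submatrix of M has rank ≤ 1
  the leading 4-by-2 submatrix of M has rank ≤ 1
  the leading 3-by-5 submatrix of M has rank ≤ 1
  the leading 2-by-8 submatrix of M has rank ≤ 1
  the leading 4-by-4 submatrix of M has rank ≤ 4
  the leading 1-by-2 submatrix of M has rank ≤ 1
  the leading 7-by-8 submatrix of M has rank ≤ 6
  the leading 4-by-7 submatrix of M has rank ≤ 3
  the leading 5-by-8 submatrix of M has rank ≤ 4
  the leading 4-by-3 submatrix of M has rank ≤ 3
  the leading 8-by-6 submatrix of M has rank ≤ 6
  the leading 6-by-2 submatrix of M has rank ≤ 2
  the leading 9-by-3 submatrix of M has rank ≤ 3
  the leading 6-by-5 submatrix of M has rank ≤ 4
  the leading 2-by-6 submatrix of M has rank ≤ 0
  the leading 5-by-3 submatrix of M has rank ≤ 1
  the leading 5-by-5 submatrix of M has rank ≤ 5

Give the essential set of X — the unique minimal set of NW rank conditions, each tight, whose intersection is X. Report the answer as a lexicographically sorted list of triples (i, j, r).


Recovering R(i,j) via the rank-extension bound from the 20 conditions:

  0 | 0 | 0 | 0 | 0 | 0 | 1 | 1 | 1
  0 | 0 | 0 | 0 | 0 | 0 | 1 | 1 | 2
  1 | 1 | 1 | 1 | 1 | 1 | 2 | 2 | 3
  1 | 1 | 1 | 2 | 2 | 2 | 3 | 3 | 4
  1 | 1 | 1 | 2 | 3 | 3 | 4 | 4 | 5
  1 | 2 | 2 | 3 | 4 | 4 | 5 | 5 | 6
  1 | 2 | 3 | 4 | 5 | 5 | 6 | 6 | 7
  1 | 2 | 3 | 4 | 5 | 6 | 7 | 7 | 8
  1 | 2 | 3 | 4 | 5 | 6 | 7 | 8 | 9

reading off 1-entries of Δ²R: w = (7, 9, 1, 4, 5, 2, 3, 6, 8).

Rothe diagram D(w) (17 cells), 3 SE-corners (essential conditions):

[(2, 6, 0), (2, 8, 1), (5, 3, 1)]


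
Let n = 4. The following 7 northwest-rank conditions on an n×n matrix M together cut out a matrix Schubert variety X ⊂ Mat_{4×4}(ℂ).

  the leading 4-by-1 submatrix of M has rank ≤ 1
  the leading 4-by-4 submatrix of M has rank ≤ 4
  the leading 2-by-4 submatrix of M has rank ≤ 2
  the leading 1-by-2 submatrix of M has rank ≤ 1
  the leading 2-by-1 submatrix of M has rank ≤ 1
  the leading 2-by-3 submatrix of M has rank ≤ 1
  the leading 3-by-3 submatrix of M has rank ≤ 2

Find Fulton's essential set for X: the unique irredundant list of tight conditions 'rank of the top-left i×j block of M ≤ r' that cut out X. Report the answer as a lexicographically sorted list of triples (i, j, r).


Recovering R(i,j) via the rank-extension bound from the 7 conditions:

  i=1: 1, 1, 1, 1
  i=2: 1, 1, 1, 2
  i=3: 1, 2, 2, 3
  i=4: 1, 2, 3, 4

giving w = (1, 4, 2, 3) via Δ²R.

Rothe diagram D(w) (2 cells), 1 SE-corner (essential condition):

[(2, 3, 1)]


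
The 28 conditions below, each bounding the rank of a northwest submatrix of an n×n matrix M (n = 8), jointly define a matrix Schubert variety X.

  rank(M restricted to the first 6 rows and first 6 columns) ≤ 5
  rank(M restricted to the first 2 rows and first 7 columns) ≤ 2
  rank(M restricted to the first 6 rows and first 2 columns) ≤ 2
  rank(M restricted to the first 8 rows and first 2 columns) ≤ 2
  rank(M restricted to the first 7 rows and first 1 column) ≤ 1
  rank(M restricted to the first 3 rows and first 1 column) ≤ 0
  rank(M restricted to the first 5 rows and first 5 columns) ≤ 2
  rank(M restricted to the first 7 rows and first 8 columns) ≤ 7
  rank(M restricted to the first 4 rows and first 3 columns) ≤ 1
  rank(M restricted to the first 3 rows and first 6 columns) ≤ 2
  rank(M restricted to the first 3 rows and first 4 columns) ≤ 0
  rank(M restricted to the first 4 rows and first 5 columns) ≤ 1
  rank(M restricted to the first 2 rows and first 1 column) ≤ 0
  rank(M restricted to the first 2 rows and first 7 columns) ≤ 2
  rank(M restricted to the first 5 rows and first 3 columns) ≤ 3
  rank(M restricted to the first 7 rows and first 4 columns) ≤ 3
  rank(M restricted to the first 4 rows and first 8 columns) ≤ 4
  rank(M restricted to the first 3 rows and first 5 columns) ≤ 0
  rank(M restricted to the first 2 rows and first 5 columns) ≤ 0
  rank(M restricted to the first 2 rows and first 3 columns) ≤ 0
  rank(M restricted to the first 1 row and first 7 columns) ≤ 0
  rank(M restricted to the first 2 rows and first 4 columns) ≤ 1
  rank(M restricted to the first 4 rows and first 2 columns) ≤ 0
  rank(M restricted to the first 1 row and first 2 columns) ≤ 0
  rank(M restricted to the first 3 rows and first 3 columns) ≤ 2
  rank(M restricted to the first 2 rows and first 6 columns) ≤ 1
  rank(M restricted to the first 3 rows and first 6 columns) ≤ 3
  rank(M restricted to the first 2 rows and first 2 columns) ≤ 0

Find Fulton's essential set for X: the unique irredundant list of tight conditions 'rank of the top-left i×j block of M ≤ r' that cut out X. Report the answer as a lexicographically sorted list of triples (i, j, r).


Reconstructing r_w from the 28 given conditions:

  i=1: 0, 0, 0, 0, 0, 0, 0, 1
  i=2: 0, 0, 0, 0, 0, 1, 1, 2
  i=3: 0, 0, 0, 0, 0, 1, 2, 3
  i=4: 0, 0, 1, 1, 1, 2, 3, 4
  i=5: 1, 1, 2, 2, 2, 3, 4, 5
  i=6: 1, 2, 3, 3, 3, 4, 5, 6
  i=7: 1, 2, 3, 3, 4, 5, 6, 7
  i=8: 1, 2, 3, 4, 5, 6, 7, 8

second differences of R give the permutation w = (8, 6, 7, 3, 1, 2, 5, 4).

ℓ(w)=20; the 4 essential cells (i,j,r):

[(1, 7, 0), (3, 5, 0), (4, 2, 0), (7, 4, 3)]


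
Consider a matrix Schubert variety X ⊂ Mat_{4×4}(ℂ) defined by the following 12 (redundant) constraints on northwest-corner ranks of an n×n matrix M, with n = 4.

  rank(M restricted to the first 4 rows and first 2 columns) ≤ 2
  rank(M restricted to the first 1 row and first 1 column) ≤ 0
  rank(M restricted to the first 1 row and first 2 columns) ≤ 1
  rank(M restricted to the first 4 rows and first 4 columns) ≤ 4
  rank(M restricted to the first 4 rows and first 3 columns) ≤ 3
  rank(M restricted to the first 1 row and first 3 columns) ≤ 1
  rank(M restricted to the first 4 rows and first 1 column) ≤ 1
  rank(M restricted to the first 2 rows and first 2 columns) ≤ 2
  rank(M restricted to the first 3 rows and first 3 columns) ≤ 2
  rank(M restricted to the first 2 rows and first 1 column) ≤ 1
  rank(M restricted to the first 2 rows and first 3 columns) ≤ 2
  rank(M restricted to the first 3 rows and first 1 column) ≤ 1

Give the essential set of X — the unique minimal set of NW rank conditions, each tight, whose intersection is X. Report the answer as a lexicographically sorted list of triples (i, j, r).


Recovering R(i,j) via the rank-extension bound from the 12 conditions:

  row 1: 0 1 1 1
  row 2: 1 2 2 2
  row 3: 1 2 2 3
  row 4: 1 2 3 4

hence w(1..4) = (2, 1, 4, 3).

2 SE-corners of the 2-cell Rothe diagram give Ess(w):

[(1, 1, 0), (3, 3, 2)]


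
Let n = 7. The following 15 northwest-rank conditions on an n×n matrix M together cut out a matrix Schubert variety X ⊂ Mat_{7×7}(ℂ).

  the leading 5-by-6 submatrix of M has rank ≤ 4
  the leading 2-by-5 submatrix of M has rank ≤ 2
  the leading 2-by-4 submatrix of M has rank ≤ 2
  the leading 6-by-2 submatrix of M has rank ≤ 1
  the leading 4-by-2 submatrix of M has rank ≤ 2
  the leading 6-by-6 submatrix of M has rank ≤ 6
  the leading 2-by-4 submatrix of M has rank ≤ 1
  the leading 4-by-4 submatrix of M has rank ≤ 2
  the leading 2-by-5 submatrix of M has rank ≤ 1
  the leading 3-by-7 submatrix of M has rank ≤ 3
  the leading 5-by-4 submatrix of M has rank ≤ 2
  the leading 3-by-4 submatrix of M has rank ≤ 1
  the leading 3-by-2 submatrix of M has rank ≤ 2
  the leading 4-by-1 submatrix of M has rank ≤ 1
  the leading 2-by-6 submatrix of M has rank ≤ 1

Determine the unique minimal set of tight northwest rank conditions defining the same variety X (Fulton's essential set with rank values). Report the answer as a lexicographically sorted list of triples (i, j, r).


Propagating the 15 rank bounds to every northwest block:

  i=1: 1  1  1  1  1  1  1
  i=2: 1  1  1  1  1  1  2
  i=3: 1  1  1  1  2  2  3
  i=4: 1  1  2  2  3  3  4
  i=5: 1  1  2  2  3  4  5
  i=6: 1  1  2  3  4  5  6
  i=7: 1  2  3  4  5  6  7

the unique w with this rank table is (1, 7, 5, 3, 6, 4, 2).

Rothe diagram D(w) (12 cells), 4 SE-corners (essential conditions):

[(2, 6, 1), (3, 4, 1), (5, 4, 2), (6, 2, 1)]


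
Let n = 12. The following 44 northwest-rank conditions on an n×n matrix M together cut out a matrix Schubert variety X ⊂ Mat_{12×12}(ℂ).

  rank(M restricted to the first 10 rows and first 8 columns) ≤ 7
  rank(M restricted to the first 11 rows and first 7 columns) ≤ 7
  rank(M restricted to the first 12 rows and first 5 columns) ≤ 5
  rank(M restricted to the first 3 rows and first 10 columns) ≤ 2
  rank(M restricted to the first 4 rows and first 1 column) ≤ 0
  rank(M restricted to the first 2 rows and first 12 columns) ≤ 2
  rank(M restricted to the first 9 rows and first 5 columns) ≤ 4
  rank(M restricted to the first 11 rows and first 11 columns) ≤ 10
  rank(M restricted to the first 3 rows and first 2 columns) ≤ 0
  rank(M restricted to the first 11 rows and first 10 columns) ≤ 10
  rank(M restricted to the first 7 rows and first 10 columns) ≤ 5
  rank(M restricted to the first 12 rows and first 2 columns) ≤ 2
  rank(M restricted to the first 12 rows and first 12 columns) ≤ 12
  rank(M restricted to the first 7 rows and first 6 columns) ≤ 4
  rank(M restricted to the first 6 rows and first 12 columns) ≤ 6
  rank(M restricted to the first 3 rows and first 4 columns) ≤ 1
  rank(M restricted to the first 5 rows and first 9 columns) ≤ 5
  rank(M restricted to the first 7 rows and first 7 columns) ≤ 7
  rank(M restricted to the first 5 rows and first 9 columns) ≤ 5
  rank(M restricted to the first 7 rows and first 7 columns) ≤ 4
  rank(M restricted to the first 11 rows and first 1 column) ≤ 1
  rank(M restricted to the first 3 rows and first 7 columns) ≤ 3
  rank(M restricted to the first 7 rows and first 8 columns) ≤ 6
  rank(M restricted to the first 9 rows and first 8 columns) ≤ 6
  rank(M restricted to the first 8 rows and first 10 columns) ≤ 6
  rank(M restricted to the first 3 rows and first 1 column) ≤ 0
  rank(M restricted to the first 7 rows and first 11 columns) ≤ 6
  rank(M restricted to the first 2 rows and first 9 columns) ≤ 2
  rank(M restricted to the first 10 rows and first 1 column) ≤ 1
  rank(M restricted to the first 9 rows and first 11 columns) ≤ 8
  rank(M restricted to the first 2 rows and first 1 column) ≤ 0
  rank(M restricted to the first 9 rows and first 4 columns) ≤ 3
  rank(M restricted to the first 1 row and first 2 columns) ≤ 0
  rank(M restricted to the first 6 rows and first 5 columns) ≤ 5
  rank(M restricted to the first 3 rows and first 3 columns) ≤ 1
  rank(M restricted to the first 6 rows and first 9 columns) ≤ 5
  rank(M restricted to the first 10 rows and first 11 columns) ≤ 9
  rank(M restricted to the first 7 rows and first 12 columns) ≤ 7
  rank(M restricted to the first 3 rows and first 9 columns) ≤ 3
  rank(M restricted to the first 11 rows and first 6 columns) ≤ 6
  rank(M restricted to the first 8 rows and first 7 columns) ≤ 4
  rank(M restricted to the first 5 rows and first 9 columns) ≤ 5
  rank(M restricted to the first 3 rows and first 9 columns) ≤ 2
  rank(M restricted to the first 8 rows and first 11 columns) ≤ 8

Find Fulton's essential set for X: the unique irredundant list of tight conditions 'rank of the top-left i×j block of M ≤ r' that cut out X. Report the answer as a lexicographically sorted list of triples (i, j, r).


Recovering R(i,j) via the rank-extension bound from the 44 conditions:

  i=1: 0  0  1  1  1  1  1  1  1  1  1  1
  i=2: 0  0  1  1  2  2  2  2  2  2  2  2
  i=3: 0  0  1  1  2  2  2  2  2  2  3  3
  i=4: 0  1  2  2  3  3  3  3  3  3  4  4
  i=5: 1  2  3  3  4  4  4  4  4  4  5  5
  i=6: 1  2  3  3  4  4  4  5  5  5  6  6
  i=7: 1  2  3  3  4  4  4  5  5  5  6  7
  i=8: 1  2  3  3  4  4  4  5  6  6  7  8
  i=9: 1  2  3  3  4  5  5  6  7  7  8  9
  i=10: 1  2  3  4  5  6  6  7  8  8  9  10
  i=11: 1  2  3  4  5  6  7  8  9  9  10  11
  i=12: 1  2  3  4  5  6  7  8  9  10  11  12

hence w(1..12) = (3, 5, 11, 2, 1, 8, 12, 9, 6, 4, 7, 10).

D(w) has 26 cells with 7 SE-corners; essential set:

[(3, 2, 0), (3, 4, 1), (3, 10, 2), (4, 1, 0), (7, 10, 5), (8, 7, 4), (9, 4, 3)]


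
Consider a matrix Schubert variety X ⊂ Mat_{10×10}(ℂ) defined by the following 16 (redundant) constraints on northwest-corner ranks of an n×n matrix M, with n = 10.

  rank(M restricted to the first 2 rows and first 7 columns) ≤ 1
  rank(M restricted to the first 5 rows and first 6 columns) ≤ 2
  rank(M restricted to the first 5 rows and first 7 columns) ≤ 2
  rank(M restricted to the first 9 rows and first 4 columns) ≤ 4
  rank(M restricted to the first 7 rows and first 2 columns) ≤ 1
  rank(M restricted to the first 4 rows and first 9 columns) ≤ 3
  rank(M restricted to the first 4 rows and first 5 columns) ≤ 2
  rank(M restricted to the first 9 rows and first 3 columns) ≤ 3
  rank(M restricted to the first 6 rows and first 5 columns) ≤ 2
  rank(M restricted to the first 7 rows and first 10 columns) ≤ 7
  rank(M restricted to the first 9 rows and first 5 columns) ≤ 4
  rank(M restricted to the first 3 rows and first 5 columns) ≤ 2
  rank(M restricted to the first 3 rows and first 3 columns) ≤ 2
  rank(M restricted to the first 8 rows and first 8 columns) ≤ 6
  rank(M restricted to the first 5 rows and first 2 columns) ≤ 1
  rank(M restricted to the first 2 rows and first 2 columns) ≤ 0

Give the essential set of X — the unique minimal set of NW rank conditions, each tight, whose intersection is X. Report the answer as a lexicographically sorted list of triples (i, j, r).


Reconstructing r_w from the 16 given conditions:

  0 | 0 | 1 | 1 | 1 | 1 | 1 | 1 | 1 | 1
  0 | 0 | 1 | 1 | 1 | 1 | 1 | 2 | 2 | 2
  1 | 1 | 2 | 2 | 2 | 2 | 2 | 3 | 3 | 3
  1 | 1 | 2 | 2 | 2 | 2 | 2 | 3 | 3 | 4
  1 | 1 | 2 | 2 | 2 | 2 | 2 | 3 | 4 | 5
  1 | 1 | 2 | 2 | 2 | 3 | 3 | 4 | 5 | 6
  1 | 1 | 2 | 3 | 3 | 4 | 4 | 5 | 6 | 7
  1 | 2 | 3 | 4 | 4 | 5 | 5 | 6 | 7 | 8
  1 | 2 | 3 | 4 | 4 | 5 | 6 | 7 | 8 | 9
  1 | 2 | 3 | 4 | 5 | 6 | 7 | 8 | 9 | 10

the unique w with this rank table is (3, 8, 1, 10, 9, 6, 4, 2, 7, 5).

Rothe diagram D(w) (24 cells), 7 SE-corners (essential conditions):

[(2, 2, 0), (2, 7, 1), (4, 9, 3), (5, 7, 2), (6, 5, 2), (7, 2, 1), (9, 5, 4)]


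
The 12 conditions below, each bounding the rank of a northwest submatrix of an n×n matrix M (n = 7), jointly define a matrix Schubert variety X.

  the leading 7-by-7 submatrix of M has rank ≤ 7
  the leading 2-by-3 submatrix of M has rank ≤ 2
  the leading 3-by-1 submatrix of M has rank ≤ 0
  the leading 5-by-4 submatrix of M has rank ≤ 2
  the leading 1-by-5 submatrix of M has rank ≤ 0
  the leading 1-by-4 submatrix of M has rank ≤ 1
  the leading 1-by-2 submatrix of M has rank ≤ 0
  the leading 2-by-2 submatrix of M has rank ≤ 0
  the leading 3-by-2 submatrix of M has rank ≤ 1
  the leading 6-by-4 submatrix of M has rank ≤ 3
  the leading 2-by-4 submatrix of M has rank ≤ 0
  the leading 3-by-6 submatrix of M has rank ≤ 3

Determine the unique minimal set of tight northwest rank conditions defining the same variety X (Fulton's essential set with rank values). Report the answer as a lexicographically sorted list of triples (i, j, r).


Rank table r_w(7×7) implied by the 12 constraints:

  i=1: 0  0  0  0  0  1  1
  i=2: 0  0  0  0  1  2  2
  i=3: 0  1  1  1  2  3  3
  i=4: 1  2  2  2  3  4  4
  i=5: 1  2  2  2  3  4  5
  i=6: 1  2  3  3  4  5  6
  i=7: 1  2  3  4  5  6  7

giving w = (6, 5, 2, 1, 7, 3, 4) via Δ²R.

Fulton essential set (4 of the 12 Rothe cells):

[(1, 5, 0), (2, 4, 0), (3, 1, 0), (5, 4, 2)]


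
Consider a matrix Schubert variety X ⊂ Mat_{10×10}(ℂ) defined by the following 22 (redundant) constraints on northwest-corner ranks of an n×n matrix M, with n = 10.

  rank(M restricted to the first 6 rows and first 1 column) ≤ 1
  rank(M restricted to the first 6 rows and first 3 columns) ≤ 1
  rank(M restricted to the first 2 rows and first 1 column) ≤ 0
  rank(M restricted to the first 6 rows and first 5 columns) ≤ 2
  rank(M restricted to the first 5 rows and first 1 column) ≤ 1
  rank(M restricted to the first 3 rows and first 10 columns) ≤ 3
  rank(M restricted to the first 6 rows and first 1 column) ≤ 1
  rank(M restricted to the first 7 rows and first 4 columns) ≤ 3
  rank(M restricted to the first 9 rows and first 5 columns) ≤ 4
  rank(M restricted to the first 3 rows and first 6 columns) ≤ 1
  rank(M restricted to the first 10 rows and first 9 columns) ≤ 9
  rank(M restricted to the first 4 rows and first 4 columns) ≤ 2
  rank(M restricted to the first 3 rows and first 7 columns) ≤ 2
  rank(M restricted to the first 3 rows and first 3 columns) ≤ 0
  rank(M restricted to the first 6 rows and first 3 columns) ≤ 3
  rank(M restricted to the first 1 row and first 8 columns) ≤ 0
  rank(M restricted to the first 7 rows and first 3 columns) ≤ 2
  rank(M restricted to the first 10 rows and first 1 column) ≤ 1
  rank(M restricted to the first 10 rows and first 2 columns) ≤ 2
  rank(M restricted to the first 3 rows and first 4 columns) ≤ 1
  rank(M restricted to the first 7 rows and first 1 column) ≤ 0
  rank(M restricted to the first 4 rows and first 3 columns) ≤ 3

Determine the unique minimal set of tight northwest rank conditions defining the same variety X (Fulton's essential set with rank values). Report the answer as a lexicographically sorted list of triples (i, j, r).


Rank table r_w(10×10) implied by the 22 constraints:

  i=1: 0 0 0 0 0 0 0 0 1 1
  i=2: 0 0 0 1 1 1 1 1 2 2
  i=3: 0 0 0 1 1 1 2 2 3 3
  i=4: 0 1 1 2 2 2 3 3 4 4
  i=5: 0 1 1 2 2 3 4 4 5 5
  i=6: 0 1 1 2 2 3 4 5 6 6
  i=7: 0 1 2 3 3 4 5 6 7 7
  i=8: 1 2 3 4 4 5 6 7 8 8
  i=9: 1 2 3 4 4 5 6 7 8 9
  i=10: 1 2 3 4 5 6 7 8 9 10

second differences of R give the permutation w = (9, 4, 7, 2, 6, 8, 3, 1, 10, 5).

Rothe diagram D(w) (25 cells), 7 SE-corners (essential conditions):

[(1, 8, 0), (3, 3, 0), (3, 6, 1), (6, 3, 1), (6, 5, 2), (7, 1, 0), (9, 5, 4)]


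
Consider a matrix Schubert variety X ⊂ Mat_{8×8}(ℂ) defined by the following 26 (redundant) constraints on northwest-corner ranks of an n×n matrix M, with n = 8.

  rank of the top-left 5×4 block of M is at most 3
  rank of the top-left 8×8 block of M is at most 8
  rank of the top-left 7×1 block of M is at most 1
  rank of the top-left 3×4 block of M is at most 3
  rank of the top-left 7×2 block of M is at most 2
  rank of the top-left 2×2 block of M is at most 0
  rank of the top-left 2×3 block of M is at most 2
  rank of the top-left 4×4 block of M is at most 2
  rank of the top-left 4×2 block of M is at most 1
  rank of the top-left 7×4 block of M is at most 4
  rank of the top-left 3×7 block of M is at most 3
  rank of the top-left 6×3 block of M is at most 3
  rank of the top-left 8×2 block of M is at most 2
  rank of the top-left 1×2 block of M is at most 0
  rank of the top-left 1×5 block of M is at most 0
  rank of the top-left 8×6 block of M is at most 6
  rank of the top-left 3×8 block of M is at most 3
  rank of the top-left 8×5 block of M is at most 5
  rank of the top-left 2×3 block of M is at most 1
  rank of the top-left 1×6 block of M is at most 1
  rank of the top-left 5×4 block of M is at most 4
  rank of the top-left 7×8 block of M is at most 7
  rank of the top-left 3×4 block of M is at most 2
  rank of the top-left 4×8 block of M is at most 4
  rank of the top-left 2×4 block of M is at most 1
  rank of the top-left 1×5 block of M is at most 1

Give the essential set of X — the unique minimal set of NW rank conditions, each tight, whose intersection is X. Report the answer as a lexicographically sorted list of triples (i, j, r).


Computing R[i][j] = min implied NW-rank bound (n=8, 26 conditions):

  row 1: 0  0  0  0  0  1  1  1
  row 2: 0  0  1  1  1  2  2  2
  row 3: 1  1  2  2  2  3  3  3
  row 4: 1  1  2  2  3  4  4  4
  row 5: 1  2  3  3  4  5  5  5
  row 6: 1  2  3  4  5  6  6  6
  row 7: 1  2  3  4  5  6  7  7
  row 8: 1  2  3  4  5  6  7  8

giving w = (6, 3, 1, 5, 2, 4, 7, 8) via Δ²R.

|D(w)|=9, |Ess(w)|=4:

[(1, 5, 0), (2, 2, 0), (4, 2, 1), (4, 4, 2)]


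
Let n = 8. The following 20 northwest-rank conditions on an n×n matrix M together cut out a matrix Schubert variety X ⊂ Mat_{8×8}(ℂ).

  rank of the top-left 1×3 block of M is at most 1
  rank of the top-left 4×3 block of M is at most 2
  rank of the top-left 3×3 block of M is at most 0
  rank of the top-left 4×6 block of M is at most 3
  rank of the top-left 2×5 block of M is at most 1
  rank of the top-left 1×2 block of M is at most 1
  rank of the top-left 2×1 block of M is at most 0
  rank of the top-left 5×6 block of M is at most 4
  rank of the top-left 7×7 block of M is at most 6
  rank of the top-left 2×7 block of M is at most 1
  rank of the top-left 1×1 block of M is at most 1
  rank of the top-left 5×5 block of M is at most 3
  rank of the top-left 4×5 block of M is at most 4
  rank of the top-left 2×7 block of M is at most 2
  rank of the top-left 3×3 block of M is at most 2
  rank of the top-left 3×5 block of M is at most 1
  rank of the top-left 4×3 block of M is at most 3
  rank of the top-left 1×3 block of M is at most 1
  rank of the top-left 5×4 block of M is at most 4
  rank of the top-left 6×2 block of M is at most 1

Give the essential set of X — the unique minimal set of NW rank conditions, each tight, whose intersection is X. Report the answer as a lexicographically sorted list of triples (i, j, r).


Rank table r_w(8×8) implied by the 20 constraints:

  R[1]: 0  0  0  1  1  1  1  1
  R[2]: 0  0  0  1  1  1  1  2
  R[3]: 0  0  0  1  1  2  2  3
  R[4]: 1  1  1  2  2  3  3  4
  R[5]: 1  1  2  3  3  4  4  5
  R[6]: 1  1  2  3  4  5  5  6
  R[7]: 1  2  3  4  5  6  6  7
  R[8]: 1  2  3  4  5  6  7  8

second differences of R give the permutation w = (4, 8, 6, 1, 3, 5, 2, 7).

Rothe diagram D(w) (15 cells), 4 SE-corners (essential conditions):

[(2, 7, 1), (3, 3, 0), (3, 5, 1), (6, 2, 1)]


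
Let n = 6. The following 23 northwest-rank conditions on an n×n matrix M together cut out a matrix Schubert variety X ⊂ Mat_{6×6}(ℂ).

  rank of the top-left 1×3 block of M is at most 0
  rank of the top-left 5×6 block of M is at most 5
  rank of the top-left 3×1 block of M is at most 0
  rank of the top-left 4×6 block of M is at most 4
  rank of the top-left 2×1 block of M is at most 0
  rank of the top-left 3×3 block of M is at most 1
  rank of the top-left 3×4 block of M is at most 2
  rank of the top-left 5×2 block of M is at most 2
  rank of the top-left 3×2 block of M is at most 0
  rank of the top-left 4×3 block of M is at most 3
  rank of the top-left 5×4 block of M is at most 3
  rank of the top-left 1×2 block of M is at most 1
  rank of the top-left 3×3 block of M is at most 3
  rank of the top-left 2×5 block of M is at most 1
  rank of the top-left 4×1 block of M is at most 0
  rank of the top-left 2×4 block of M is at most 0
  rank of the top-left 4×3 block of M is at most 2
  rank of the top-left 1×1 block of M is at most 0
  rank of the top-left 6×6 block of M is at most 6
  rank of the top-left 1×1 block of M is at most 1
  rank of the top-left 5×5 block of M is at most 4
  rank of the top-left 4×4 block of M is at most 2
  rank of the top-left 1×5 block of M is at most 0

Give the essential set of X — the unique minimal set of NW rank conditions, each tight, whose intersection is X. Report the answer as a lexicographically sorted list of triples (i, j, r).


Computing R[i][j] = min implied NW-rank bound (n=6, 23 conditions):

  row 1: 0, 0, 0, 0, 0, 1
  row 2: 0, 0, 0, 0, 1, 2
  row 3: 0, 0, 1, 1, 2, 3
  row 4: 0, 1, 2, 2, 3, 4
  row 5: 1, 2, 3, 3, 4, 5
  row 6: 1, 2, 3, 4, 5, 6

reading off 1-entries of Δ²R: w = (6, 5, 3, 2, 1, 4).

D(w) has 12 cells with 4 SE-corners; essential set:

[(1, 5, 0), (2, 4, 0), (3, 2, 0), (4, 1, 0)]


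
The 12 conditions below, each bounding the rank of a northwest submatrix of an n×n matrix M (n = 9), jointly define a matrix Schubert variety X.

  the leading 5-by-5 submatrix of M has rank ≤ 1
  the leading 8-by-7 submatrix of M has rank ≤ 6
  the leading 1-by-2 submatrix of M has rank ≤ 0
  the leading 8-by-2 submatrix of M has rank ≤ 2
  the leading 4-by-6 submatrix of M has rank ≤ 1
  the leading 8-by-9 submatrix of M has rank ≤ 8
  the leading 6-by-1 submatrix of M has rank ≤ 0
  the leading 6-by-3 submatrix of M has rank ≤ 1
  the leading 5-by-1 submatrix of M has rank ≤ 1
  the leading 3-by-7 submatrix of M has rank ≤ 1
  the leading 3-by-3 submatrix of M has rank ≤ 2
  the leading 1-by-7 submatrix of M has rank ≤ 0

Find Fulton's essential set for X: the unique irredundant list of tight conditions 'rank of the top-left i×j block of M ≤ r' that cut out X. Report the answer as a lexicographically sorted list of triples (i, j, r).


Recovering R(i,j) via the rank-extension bound from the 12 conditions:

  i=1: 0 0 0 0 0 0 0 1 1
  i=2: 0 1 1 1 1 1 1 2 2
  i=3: 0 1 1 1 1 1 1 2 3
  i=4: 0 1 1 1 1 1 2 3 4
  i=5: 0 1 1 1 1 2 3 4 5
  i=6: 0 1 1 2 2 3 4 5 6
  i=7: 1 2 2 3 3 4 5 6 7
  i=8: 1 2 3 4 4 5 6 7 8
  i=9: 1 2 3 4 5 6 7 8 9

the unique w with this rank table is (8, 2, 9, 7, 6, 4, 1, 3, 5).

Fulton essential set (6 of the 25 Rothe cells):

[(1, 7, 0), (3, 7, 1), (4, 6, 1), (5, 5, 1), (6, 1, 0), (6, 3, 1)]


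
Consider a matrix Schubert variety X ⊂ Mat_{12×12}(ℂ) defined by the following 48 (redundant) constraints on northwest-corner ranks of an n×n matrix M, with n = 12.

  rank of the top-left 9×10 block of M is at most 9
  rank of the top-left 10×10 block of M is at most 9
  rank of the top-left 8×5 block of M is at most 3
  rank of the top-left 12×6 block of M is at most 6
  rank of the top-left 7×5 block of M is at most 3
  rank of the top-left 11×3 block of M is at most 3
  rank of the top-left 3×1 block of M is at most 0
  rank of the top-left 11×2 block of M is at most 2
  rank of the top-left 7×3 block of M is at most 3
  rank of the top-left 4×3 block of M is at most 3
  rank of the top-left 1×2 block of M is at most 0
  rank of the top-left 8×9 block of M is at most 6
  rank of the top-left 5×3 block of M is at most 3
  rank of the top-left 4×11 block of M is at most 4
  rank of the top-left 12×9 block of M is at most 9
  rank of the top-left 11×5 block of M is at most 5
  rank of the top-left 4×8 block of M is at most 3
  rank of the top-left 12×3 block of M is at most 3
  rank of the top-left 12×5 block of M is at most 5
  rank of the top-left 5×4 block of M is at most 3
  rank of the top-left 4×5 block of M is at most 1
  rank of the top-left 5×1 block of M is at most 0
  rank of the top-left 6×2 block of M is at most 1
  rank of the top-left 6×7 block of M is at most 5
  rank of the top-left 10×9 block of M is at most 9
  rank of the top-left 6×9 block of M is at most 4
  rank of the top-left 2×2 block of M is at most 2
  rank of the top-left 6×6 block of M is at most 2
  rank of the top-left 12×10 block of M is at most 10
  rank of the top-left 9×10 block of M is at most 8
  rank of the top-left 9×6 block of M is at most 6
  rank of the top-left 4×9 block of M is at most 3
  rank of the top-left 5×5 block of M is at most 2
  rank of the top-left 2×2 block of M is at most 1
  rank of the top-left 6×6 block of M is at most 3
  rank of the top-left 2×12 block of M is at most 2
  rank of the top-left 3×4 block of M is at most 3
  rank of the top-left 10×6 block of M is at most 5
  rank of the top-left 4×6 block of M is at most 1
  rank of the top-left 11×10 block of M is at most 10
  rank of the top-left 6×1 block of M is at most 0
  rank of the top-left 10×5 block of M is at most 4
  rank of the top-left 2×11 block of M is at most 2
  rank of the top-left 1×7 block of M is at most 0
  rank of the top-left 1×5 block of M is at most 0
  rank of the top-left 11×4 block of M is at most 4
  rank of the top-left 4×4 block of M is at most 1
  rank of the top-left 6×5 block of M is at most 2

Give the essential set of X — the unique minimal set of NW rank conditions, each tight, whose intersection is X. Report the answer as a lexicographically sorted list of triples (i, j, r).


Rank table r_w(12×12) implied by the 48 constraints:

  R[1]: 0 0 0 0 0 0 0 1 1 1 1 1
  R[2]: 0 1 1 1 1 1 1 2 2 2 2 2
  R[3]: 0 1 1 1 1 1 2 3 3 3 3 3
  R[4]: 0 1 1 1 1 1 2 3 3 4 4 4
  R[5]: 0 1 2 2 2 2 3 4 4 5 5 5
  R[6]: 0 1 2 2 2 2 3 4 4 5 6 6
  R[7]: 1 2 3 3 3 3 4 5 5 6 7 7
  R[8]: 1 2 3 3 3 4 5 6 6 7 8 8
  R[9]: 1 2 3 4 4 5 6 7 7 8 9 9
  R[10]: 1 2 3 4 4 5 6 7 8 9 10 10
  R[11]: 1 2 3 4 5 6 7 8 9 10 11 11
  R[12]: 1 2 3 4 5 6 7 8 9 10 11 12

so w = (8, 2, 7, 10, 3, 11, 1, 6, 4, 9, 5, 12).

Rothe diagram D(w) (28 cells), 8 SE-corners (essential conditions):

[(1, 7, 0), (4, 6, 1), (4, 9, 3), (6, 1, 0), (6, 6, 2), (6, 9, 4), (8, 5, 3), (10, 5, 4)]


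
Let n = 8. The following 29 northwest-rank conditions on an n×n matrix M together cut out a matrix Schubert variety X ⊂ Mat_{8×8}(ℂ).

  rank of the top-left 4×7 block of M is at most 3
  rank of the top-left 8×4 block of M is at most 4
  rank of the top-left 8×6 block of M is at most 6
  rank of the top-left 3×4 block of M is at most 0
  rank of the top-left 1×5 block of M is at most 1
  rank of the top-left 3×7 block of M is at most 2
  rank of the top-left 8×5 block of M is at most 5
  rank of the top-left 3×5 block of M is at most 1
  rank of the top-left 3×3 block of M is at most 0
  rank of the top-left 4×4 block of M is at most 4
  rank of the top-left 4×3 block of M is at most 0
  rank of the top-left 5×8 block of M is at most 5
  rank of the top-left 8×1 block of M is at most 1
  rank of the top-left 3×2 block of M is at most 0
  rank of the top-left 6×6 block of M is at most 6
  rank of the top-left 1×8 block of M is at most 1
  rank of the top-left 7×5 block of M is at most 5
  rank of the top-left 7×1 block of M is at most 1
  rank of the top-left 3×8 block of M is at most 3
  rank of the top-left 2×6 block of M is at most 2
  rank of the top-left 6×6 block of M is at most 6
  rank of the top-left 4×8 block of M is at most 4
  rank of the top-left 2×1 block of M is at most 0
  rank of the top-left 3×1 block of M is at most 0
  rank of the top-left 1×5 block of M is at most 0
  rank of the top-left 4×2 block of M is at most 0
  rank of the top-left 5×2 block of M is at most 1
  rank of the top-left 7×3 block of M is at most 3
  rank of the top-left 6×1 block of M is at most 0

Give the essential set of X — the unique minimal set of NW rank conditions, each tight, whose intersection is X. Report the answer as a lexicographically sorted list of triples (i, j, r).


Recovering R(i,j) via the rank-extension bound from the 29 conditions:

  R[1]: 0 | 0 | 0 | 0 | 0 | 1 | 1 | 1
  R[2]: 0 | 0 | 0 | 0 | 1 | 2 | 2 | 2
  R[3]: 0 | 0 | 0 | 0 | 1 | 2 | 2 | 3
  R[4]: 0 | 0 | 0 | 1 | 2 | 3 | 3 | 4
  R[5]: 0 | 1 | 1 | 2 | 3 | 4 | 4 | 5
  R[6]: 0 | 1 | 2 | 3 | 4 | 5 | 5 | 6
  R[7]: 1 | 2 | 3 | 4 | 5 | 6 | 6 | 7
  R[8]: 1 | 2 | 3 | 4 | 5 | 6 | 7 | 8

so w = (6, 5, 8, 4, 2, 3, 1, 7).

5 SE-corners of the 19-cell Rothe diagram give Ess(w):

[(1, 5, 0), (3, 4, 0), (3, 7, 2), (4, 3, 0), (6, 1, 0)]


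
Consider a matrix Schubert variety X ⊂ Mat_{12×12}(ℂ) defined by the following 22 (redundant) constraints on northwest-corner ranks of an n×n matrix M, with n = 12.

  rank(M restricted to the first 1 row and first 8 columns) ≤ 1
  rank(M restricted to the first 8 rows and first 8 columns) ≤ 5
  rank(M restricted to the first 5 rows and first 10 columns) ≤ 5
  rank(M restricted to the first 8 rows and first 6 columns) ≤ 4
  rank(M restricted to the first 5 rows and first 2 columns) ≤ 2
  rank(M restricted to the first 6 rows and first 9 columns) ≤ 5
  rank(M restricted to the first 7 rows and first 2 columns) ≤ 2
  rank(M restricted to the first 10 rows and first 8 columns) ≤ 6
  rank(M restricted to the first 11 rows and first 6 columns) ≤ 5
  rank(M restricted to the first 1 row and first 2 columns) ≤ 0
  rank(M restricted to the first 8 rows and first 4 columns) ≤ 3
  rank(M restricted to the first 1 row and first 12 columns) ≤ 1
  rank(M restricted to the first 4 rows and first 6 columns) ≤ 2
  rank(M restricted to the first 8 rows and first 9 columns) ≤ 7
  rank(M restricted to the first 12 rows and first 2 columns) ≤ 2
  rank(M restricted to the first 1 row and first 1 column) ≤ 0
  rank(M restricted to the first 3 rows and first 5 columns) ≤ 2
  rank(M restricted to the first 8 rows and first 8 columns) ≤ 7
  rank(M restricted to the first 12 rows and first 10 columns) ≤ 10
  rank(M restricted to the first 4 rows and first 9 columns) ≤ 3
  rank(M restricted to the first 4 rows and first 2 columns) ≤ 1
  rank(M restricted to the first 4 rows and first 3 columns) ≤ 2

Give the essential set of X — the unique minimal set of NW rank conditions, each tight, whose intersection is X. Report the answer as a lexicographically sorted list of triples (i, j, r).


The tightest implied rank at each (i,j), from the 22 conditions:

  row 1: 0 | 0 | 1 | 1 | 1 | 1 | 1 | 1 | 1 | 1 | 1 | 1
  row 2: 1 | 1 | 2 | 2 | 2 | 2 | 2 | 2 | 2 | 2 | 2 | 2
  row 3: 1 | 1 | 2 | 2 | 2 | 2 | 3 | 3 | 3 | 3 | 3 | 3
  row 4: 1 | 1 | 2 | 2 | 2 | 2 | 3 | 3 | 3 | 4 | 4 | 4
  row 5: 1 | 2 | 3 | 3 | 3 | 3 | 4 | 4 | 4 | 5 | 5 | 5
  row 6: 1 | 2 | 3 | 3 | 4 | 4 | 5 | 5 | 5 | 6 | 6 | 6
  row 7: 1 | 2 | 3 | 3 | 4 | 4 | 5 | 5 | 6 | 7 | 7 | 7
  row 8: 1 | 2 | 3 | 3 | 4 | 4 | 5 | 5 | 6 | 7 | 8 | 8
  row 9: 1 | 2 | 3 | 4 | 5 | 5 | 6 | 6 | 7 | 8 | 9 | 9
  row 10: 1 | 2 | 3 | 4 | 5 | 5 | 6 | 6 | 7 | 8 | 9 | 10
  row 11: 1 | 2 | 3 | 4 | 5 | 5 | 6 | 7 | 8 | 9 | 10 | 11
  row 12: 1 | 2 | 3 | 4 | 5 | 6 | 7 | 8 | 9 | 10 | 11 | 12

the unique w with this rank table is (3, 1, 7, 10, 2, 5, 9, 11, 4, 12, 8, 6).

|D(w)|=22, |Ess(w)|=9:

[(1, 2, 0), (4, 2, 1), (4, 6, 2), (4, 9, 3), (8, 4, 3), (8, 6, 4), (8, 8, 5), (10, 8, 6), (11, 6, 5)]


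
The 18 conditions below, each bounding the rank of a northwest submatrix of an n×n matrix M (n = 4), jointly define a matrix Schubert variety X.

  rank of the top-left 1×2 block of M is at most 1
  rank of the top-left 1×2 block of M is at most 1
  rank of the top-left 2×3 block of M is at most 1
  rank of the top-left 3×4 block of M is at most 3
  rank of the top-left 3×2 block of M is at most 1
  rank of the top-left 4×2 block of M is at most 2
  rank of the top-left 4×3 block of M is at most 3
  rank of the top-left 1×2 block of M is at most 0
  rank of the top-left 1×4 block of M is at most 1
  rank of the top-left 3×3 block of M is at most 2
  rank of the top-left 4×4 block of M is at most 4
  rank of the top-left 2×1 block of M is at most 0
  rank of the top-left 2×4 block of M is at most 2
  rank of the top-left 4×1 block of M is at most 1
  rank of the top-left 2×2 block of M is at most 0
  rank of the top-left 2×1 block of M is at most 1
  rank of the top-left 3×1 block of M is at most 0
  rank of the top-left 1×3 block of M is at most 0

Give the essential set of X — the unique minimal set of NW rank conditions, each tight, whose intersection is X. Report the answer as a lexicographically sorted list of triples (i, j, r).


Rank table r_w(4×4) implied by the 18 constraints:

  row 1: 0  0  0  1
  row 2: 0  0  1  2
  row 3: 0  1  2  3
  row 4: 1  2  3  4

giving w = (4, 3, 2, 1) via Δ²R.

D(w) has 6 cells with 3 SE-corners; essential set:

[(1, 3, 0), (2, 2, 0), (3, 1, 0)]


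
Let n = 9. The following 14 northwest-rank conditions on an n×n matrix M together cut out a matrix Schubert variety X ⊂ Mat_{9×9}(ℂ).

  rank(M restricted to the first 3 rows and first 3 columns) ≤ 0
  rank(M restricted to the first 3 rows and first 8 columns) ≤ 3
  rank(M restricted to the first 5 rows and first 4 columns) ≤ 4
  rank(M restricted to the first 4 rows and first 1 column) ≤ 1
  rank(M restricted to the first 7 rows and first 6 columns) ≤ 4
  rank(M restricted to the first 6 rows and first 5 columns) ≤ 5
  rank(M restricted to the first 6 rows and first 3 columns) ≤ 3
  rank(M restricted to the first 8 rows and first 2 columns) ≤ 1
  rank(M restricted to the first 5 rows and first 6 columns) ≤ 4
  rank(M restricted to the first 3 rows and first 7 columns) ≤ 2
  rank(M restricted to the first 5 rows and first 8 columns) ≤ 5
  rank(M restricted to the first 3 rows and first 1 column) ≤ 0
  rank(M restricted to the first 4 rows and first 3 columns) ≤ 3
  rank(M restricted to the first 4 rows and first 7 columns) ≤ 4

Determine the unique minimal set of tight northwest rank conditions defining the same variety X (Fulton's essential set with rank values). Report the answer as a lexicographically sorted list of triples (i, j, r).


Propagating the 14 rank bounds to every northwest block:

  row 1: 0  0  0  1  1  1  1  1  1
  row 2: 0  0  0  1  2  2  2  2  2
  row 3: 0  0  0  1  2  2  2  3  3
  row 4: 1  1  1  2  3  3  3  4  4
  row 5: 1  1  2  3  4  4  4  5  5
  row 6: 1  1  2  3  4  4  5  6  6
  row 7: 1  1  2  3  4  4  5  6  7
  row 8: 1  1  2  3  4  5  6  7  8
  row 9: 1  2  3  4  5  6  7  8  9

second differences of R give the permutation w = (4, 5, 8, 1, 3, 7, 9, 6, 2).

ℓ(w)=17; the 4 essential cells (i,j,r):

[(3, 3, 0), (3, 7, 2), (7, 6, 4), (8, 2, 1)]
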